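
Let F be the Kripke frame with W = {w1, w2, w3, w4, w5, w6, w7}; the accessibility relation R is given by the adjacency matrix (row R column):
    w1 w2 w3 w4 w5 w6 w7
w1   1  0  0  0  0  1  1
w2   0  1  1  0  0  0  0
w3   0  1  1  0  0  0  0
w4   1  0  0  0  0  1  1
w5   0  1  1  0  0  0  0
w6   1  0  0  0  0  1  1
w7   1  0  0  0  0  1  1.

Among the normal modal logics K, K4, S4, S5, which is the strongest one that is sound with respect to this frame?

Transitive (axiom 4): yes — every two-step R-path is closed by a direct edge.
Reflexive (axiom T): no — w4 is not related to itself.
Euclidean (axiom 5): yes — any two successors of a common world are R-related.
So F validates K, K4; S4 would additionally require R to be reflexive. The strongest is K4.

K4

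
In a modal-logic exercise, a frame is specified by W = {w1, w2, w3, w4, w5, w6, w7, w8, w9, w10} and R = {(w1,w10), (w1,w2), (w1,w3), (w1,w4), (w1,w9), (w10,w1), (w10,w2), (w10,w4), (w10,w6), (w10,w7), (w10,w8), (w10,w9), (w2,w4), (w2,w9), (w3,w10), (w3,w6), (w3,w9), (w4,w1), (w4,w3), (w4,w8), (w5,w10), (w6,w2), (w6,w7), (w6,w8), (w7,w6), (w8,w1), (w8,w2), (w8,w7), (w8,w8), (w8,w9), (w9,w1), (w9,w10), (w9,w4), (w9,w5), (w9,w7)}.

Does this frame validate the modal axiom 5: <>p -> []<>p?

By correspondence theory, 5 is valid on a frame iff R is Euclidean.
Euclidean: no — w1 R w10 and w1 R w3, but not w10 R w3.

No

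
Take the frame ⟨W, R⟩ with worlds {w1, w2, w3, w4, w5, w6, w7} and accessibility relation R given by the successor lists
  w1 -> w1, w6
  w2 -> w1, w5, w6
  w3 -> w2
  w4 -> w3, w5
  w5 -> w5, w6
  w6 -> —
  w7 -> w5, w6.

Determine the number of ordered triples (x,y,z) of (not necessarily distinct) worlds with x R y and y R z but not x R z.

5

Enumerating: (w3,w2,w1), (w3,w2,w5), (w3,w2,w6), (w4,w3,w2), (w4,w5,w6).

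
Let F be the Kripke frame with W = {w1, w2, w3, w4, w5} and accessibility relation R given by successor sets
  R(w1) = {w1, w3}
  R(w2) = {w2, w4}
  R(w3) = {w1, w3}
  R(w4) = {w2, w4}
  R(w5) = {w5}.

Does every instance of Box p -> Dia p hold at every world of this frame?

Yes

Axiom D corresponds to the accessibility relation being serial.
Serial: yes — every world has a successor (e.g. w1 R w1).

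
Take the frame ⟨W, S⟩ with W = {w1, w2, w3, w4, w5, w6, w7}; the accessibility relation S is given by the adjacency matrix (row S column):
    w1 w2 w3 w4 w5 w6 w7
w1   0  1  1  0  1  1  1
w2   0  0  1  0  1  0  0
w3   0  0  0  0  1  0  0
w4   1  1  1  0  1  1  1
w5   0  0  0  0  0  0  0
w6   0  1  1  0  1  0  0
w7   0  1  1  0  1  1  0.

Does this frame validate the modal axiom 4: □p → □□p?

The schema 4 characterises exactly the transitive frames.
Transitive: yes — every two-step S-path is closed by a direct edge.

Yes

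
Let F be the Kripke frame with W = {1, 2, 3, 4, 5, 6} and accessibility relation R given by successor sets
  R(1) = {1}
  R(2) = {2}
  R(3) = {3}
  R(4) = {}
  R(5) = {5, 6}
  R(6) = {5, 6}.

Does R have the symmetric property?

Yes

Symmetric: yes — every pair in R has its reverse in R.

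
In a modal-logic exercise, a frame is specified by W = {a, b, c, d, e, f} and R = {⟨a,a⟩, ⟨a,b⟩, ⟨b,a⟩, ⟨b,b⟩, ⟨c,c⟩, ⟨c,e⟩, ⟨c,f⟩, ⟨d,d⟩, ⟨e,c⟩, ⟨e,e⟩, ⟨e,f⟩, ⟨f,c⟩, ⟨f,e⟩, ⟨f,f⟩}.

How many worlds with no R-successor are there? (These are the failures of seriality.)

0

R is serial; there are no such worlds.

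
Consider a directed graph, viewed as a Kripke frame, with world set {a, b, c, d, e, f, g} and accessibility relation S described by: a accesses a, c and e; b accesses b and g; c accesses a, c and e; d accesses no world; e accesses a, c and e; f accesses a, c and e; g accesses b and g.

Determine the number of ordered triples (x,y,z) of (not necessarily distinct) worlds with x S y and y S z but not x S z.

0

S is transitive; there are no such tuples.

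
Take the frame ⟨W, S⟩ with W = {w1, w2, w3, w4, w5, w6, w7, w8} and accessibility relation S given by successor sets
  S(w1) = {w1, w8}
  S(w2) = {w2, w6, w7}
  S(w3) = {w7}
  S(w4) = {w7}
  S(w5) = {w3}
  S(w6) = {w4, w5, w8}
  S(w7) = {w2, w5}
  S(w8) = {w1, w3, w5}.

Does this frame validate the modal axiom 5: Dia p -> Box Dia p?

No

The schema 5 characterises exactly the Euclidean frames.
Euclidean: no — w2 S w6 and w2 S w7, but not w6 S w7.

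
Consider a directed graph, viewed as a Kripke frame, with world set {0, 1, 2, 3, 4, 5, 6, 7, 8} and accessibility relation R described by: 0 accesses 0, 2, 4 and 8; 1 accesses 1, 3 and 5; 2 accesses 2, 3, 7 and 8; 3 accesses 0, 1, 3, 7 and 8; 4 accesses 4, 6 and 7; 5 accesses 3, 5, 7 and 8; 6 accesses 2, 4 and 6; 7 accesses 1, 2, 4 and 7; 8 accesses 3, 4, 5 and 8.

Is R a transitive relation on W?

No

Transitive: no — 0 R 2 and 2 R 3, but not 0 R 3.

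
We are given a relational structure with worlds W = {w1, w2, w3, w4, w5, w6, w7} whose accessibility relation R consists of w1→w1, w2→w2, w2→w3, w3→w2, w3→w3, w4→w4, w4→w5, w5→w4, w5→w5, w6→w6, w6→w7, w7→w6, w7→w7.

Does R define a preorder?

Reflexive: yes — every world is R-related to itself.
Transitive: yes — every two-step R-path is closed by a direct edge.
So R is a preorder.

Yes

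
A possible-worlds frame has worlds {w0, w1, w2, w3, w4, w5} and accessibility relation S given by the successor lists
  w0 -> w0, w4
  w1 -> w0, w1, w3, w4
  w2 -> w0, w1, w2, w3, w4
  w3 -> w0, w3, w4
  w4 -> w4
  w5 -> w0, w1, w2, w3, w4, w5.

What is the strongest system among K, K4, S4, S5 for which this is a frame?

S4

Transitive (axiom 4): yes — every two-step S-path is closed by a direct edge.
Reflexive (axiom T): yes — every world is S-related to itself.
Euclidean (axiom 5): no — w1 S w0 and w1 S w3, but not w0 S w3.
So F validates K, K4, S4; S5 would additionally require S to be Euclidean. The strongest is S4.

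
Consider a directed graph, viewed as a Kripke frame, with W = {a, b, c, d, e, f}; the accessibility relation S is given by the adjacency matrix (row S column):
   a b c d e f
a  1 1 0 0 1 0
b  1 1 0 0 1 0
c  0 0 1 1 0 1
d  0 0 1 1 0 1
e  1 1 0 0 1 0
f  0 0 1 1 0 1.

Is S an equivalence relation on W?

Yes

Reflexive: yes — every world is S-related to itself.
Symmetric: yes — every pair in S has its reverse in S.
Transitive: yes — every two-step S-path is closed by a direct edge.
So S is an equivalence relation.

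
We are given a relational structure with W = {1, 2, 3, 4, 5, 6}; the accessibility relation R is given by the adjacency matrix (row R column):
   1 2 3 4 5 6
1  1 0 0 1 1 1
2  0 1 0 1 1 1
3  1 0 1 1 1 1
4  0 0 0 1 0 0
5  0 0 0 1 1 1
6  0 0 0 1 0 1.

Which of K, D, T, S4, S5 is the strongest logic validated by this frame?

S4

Serial (axiom D): yes — every world has a successor (e.g. 1 R 1).
Reflexive (axiom T): yes — every world is R-related to itself.
Transitive (axiom 4): yes — every two-step R-path is closed by a direct edge.
Euclidean (axiom 5): no — 1 R 4 and 1 R 5, but not 4 R 5.
So F validates K, D, T, S4; S5 would additionally require R to be Euclidean. The strongest is S4.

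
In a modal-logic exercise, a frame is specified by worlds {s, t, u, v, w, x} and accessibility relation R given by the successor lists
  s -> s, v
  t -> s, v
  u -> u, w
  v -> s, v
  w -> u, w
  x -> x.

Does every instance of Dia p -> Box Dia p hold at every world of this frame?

Yes

By correspondence theory, 5 is valid on a frame iff R is Euclidean.
Euclidean: yes — any two successors of a common world are R-related.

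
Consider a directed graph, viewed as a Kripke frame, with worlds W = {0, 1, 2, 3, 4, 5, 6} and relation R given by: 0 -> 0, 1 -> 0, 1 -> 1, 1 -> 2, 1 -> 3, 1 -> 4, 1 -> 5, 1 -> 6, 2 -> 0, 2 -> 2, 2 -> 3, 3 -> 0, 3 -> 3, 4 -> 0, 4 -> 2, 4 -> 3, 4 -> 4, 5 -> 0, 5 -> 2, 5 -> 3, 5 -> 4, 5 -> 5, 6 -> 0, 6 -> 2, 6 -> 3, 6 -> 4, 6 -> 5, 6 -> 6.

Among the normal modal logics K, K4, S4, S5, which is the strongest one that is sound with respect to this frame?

S4

Transitive (axiom 4): yes — every two-step R-path is closed by a direct edge.
Reflexive (axiom T): yes — every world is R-related to itself.
Euclidean (axiom 5): no — 1 R 0 and 1 R 2, but not 0 R 2.
So F validates K, K4, S4; S5 would additionally require R to be Euclidean. The strongest is S4.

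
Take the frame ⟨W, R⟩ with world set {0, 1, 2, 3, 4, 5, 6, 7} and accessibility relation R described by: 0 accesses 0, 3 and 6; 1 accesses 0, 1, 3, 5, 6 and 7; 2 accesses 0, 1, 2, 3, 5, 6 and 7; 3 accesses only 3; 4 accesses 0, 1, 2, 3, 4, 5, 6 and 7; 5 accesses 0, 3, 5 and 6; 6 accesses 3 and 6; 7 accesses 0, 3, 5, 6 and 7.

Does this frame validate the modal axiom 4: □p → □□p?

Axiom 4 corresponds to the accessibility relation being transitive.
Transitive: yes — every two-step R-path is closed by a direct edge.

Yes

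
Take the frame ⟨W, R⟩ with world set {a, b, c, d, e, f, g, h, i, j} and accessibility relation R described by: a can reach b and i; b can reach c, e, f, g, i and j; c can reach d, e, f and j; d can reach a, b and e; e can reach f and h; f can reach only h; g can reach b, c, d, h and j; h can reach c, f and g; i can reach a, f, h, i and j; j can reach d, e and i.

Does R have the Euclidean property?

Euclidean: no — a R i and a R b, but not i R b.

No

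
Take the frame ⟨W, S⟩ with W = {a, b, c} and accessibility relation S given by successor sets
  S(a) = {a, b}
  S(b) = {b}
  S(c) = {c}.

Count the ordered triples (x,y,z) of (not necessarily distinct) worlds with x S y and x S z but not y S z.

Enumerating: (a,b,a).

1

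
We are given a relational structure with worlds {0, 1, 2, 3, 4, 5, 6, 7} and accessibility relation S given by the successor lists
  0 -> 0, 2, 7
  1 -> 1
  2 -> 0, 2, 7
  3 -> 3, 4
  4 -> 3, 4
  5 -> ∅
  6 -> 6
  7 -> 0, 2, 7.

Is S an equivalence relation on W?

Reflexive: no — 5 is not related to itself.
Symmetric: yes — every pair in S has its reverse in S.
Transitive: yes — every two-step S-path is closed by a direct edge.
So S is not an equivalence relation.

No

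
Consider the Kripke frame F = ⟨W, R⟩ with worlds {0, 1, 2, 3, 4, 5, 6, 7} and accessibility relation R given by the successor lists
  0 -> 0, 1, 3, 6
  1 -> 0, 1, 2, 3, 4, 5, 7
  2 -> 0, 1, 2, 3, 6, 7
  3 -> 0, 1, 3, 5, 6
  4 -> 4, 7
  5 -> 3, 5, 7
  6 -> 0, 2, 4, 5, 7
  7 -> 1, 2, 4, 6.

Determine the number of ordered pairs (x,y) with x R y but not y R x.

Enumerating: (1,4), (1,5), (2,0), (2,3), (3,6), (5,7), (6,4), (6,5).

8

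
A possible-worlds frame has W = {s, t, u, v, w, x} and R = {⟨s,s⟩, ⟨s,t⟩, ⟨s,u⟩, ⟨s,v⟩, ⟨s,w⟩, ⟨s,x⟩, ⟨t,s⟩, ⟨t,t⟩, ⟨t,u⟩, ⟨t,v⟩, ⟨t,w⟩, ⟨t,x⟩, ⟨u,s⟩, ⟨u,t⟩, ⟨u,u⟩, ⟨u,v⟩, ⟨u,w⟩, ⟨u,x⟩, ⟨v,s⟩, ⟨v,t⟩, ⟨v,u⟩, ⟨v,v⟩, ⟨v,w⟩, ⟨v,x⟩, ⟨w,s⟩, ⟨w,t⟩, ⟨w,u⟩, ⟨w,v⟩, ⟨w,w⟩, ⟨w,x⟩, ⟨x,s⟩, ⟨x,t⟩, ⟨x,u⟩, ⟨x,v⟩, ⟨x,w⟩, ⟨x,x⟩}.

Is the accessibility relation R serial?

Serial: yes — every world has a successor (e.g. s R s).

Yes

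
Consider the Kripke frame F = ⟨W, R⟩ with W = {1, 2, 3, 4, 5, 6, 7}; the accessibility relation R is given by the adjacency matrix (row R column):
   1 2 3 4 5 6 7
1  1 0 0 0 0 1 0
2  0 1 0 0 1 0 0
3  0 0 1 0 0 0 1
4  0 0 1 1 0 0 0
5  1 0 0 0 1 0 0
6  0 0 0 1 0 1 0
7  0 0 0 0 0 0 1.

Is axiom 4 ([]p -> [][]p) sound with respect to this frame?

Axiom 4 corresponds to the accessibility relation being transitive.
Transitive: no — 1 R 6 and 6 R 4, but not 1 R 4.

No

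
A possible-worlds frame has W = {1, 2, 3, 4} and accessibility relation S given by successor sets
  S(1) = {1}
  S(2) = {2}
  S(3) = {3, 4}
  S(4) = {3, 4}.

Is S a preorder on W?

Yes

Reflexive: yes — every world is S-related to itself.
Transitive: yes — every two-step S-path is closed by a direct edge.
So S is a preorder.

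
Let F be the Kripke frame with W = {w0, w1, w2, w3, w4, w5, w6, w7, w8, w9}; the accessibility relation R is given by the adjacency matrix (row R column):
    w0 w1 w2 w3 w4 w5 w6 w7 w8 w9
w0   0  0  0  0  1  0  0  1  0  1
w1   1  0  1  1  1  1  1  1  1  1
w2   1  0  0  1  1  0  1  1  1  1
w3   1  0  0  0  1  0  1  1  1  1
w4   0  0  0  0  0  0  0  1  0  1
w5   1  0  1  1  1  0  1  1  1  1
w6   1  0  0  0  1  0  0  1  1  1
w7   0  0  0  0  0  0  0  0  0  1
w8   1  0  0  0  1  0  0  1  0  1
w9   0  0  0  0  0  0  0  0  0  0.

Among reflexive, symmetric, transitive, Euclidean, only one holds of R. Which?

Reflexive: no — w0 is not related to itself.
Symmetric: no — w0 R w4 but not w4 R w0.
Transitive: yes — every two-step R-path is closed by a direct edge.
Euclidean: no — w0 R w7 and w0 R w4, but not w7 R w4.
Only transitive holds.

transitive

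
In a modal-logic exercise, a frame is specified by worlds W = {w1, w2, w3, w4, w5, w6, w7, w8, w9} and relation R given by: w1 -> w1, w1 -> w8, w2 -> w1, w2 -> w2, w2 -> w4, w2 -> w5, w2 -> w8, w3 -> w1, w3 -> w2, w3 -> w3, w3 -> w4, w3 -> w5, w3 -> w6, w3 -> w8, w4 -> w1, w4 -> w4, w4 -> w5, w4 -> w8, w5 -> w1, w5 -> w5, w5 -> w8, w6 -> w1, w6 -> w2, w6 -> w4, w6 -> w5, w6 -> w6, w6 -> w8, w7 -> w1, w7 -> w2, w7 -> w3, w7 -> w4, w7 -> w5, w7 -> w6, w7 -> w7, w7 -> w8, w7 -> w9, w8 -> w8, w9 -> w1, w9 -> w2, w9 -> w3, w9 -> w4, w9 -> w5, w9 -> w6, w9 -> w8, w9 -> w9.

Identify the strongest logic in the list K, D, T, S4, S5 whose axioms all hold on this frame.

Serial (axiom D): yes — every world has a successor (e.g. w1 R w1).
Reflexive (axiom T): yes — every world is R-related to itself.
Transitive (axiom 4): yes — every two-step R-path is closed by a direct edge.
Euclidean (axiom 5): no — w2 R w1 and w2 R w4, but not w1 R w4.
So F validates K, D, T, S4; S5 would additionally require R to be Euclidean. The strongest is S4.

S4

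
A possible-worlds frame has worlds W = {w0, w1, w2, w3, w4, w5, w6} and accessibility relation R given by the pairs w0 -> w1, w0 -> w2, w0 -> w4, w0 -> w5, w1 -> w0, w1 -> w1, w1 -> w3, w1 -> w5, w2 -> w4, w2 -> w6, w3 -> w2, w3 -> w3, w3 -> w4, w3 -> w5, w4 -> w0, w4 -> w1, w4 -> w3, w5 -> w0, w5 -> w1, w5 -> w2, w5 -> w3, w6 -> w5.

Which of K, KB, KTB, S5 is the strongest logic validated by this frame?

Symmetric (axiom B): no — w0 R w2 but not w2 R w0.
Reflexive (axiom T): no — w0 is not related to itself.
Euclidean (axiom 5): no — w0 R w1 and w0 R w2, but not w1 R w2.
So F validates K; KB would additionally require R to be symmetric. The strongest is K.

K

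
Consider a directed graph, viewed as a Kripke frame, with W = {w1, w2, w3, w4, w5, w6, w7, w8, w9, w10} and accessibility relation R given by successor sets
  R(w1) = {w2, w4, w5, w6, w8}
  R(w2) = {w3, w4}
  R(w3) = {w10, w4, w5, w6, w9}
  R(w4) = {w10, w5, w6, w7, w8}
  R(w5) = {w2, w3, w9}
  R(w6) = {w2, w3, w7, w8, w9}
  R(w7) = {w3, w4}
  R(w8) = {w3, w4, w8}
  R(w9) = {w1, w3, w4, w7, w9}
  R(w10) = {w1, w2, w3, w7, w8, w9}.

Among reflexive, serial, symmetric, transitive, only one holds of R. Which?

serial

Reflexive: no — w1 is not related to itself.
Serial: yes — every world has a successor (e.g. w1 R w2).
Symmetric: no — w1 R w2 but not w2 R w1.
Transitive: no — w1 R w2 and w2 R w3, but not w1 R w3.
Only serial holds.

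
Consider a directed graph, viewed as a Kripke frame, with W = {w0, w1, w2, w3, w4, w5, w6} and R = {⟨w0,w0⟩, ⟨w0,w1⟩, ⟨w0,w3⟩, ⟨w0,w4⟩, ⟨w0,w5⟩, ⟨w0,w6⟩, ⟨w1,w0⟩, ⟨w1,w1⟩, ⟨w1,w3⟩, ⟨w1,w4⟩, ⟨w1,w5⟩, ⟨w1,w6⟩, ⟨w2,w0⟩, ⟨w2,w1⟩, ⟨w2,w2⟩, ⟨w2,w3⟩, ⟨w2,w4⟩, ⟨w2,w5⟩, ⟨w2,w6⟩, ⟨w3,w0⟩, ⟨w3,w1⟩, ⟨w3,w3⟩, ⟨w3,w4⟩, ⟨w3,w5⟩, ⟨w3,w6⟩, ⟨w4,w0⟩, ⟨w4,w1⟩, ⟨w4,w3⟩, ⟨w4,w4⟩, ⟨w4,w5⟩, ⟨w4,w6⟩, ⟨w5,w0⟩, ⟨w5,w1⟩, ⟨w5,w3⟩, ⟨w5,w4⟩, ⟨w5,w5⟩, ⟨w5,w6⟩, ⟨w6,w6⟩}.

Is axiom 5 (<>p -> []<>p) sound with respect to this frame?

Axiom 5 corresponds to the accessibility relation being Euclidean.
Euclidean: no — w0 R w6 and w0 R w1, but not w6 R w1.

No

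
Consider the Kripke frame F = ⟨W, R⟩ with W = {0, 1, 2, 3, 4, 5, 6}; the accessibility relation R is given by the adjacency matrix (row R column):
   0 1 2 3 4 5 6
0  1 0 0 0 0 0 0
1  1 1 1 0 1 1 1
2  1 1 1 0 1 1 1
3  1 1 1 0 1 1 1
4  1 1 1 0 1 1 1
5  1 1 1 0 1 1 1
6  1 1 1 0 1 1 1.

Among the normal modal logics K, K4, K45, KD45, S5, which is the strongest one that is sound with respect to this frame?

Transitive (axiom 4): yes — every two-step R-path is closed by a direct edge.
Euclidean (axiom 5): no — 1 R 0 and 1 R 2, but not 0 R 2.
Serial (axiom D): yes — every world has a successor (e.g. 0 R 0).
Reflexive (axiom T): no — 3 is not related to itself.
So F validates K, K4; K45 would additionally require R to be Euclidean. The strongest is K4.

K4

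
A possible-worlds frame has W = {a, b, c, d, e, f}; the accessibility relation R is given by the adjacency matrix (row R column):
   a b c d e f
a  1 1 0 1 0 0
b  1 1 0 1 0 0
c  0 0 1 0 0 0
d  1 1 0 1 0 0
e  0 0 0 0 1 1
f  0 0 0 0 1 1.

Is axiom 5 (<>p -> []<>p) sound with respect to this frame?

Yes

Axiom 5 corresponds to the accessibility relation being Euclidean.
Euclidean: yes — any two successors of a common world are R-related.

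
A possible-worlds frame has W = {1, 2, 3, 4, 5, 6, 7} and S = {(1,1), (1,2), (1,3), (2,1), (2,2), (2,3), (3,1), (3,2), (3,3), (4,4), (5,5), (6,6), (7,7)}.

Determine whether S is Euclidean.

Yes

Euclidean: yes — any two successors of a common world are S-related.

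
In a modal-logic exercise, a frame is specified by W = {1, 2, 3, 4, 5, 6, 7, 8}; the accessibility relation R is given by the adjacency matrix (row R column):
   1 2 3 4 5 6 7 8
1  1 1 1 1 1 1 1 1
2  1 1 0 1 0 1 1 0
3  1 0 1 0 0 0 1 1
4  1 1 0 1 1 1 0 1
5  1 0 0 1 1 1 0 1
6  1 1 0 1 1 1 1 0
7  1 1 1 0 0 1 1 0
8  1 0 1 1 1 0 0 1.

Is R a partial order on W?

Reflexive: yes — every world is R-related to itself.
Transitive: no — 2 R 1 and 1 R 3, but not 2 R 3.
Antisymmetric: no — 1 R 2 and 2 R 1 with 1 ≠ 2.
So R is not a partial order.

No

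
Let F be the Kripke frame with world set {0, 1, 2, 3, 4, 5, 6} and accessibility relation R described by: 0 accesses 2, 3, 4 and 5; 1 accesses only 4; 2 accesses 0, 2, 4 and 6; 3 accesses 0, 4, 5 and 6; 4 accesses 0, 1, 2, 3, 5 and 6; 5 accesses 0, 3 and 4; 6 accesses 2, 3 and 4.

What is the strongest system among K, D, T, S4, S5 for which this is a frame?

D

Serial (axiom D): yes — every world has a successor (e.g. 0 R 2).
Reflexive (axiom T): no — 0 is not related to itself.
Transitive (axiom 4): no — 0 R 2 and 2 R 6, but not 0 R 6.
Euclidean (axiom 5): no — 0 R 2 and 0 R 3, but not 2 R 3.
So F validates K, D; T would additionally require R to be reflexive. The strongest is D.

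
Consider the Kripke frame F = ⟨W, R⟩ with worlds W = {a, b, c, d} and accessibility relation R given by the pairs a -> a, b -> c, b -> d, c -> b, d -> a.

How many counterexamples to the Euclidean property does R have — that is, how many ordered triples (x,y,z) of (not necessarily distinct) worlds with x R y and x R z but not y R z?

5

Enumerating: (b,c,c), (b,c,d), (b,d,c), (b,d,d), (c,b,b).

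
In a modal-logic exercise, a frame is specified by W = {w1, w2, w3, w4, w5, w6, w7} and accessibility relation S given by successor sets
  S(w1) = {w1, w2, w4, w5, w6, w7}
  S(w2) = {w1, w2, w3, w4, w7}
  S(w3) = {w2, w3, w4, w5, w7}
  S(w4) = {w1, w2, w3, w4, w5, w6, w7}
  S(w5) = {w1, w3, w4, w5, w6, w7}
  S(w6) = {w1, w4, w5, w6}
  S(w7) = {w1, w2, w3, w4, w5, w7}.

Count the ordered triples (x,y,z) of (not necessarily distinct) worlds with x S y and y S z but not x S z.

30

Enumerating: (w1,w2,w3), (w1,w4,w3), (w1,w5,w3), (w1,w7,w3), (w2,w1,w5), (w2,w1,w6), (w2,w3,w5), (w2,w4,w5), (w2,w4,w6), (w2,w7,w5), (w3,w2,w1), (w3,w4,w1), … and 18 more.
Total: 30.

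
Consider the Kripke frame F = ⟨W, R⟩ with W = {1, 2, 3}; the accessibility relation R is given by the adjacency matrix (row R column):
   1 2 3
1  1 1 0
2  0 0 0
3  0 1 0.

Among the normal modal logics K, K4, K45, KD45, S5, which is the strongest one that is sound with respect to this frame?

Transitive (axiom 4): yes — every two-step R-path is closed by a direct edge.
Euclidean (axiom 5): no — 1 R 2 and 1 R 1, but not 2 R 1.
Serial (axiom D): no — 2 has no R-successor.
Reflexive (axiom T): no — 2 is not related to itself.
So F validates K, K4; K45 would additionally require R to be Euclidean. The strongest is K4.

K4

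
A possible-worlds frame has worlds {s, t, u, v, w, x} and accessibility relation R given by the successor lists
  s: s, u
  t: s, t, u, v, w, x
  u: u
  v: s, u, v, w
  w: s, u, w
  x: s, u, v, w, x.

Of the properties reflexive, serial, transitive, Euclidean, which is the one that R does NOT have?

Reflexive: yes — every world is R-related to itself.
Serial: yes — every world has a successor (e.g. s R s).
Transitive: yes — every two-step R-path is closed by a direct edge.
Euclidean: no — t R s and t R v, but not s R v.
Only Euclidean fails.

Euclidean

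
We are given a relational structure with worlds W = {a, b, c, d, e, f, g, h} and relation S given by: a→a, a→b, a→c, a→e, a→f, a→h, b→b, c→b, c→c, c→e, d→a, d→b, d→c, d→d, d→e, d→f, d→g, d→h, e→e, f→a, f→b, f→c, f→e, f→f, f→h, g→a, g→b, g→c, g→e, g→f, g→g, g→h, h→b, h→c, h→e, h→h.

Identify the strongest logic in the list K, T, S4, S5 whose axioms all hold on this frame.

Reflexive (axiom T): yes — every world is S-related to itself.
Transitive (axiom 4): yes — every two-step S-path is closed by a direct edge.
Euclidean (axiom 5): no — a S b and a S c, but not b S c.
So F validates K, T, S4; S5 would additionally require S to be Euclidean. The strongest is S4.

S4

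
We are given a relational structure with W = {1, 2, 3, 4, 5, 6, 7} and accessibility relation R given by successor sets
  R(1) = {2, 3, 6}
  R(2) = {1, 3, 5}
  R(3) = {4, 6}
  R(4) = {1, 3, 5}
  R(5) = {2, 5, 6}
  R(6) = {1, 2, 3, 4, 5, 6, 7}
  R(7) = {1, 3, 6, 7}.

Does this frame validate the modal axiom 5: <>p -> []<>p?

By correspondence theory, 5 is valid on a frame iff R is Euclidean.
Euclidean: no — 1 R 2 and 1 R 6, but not 2 R 6.

No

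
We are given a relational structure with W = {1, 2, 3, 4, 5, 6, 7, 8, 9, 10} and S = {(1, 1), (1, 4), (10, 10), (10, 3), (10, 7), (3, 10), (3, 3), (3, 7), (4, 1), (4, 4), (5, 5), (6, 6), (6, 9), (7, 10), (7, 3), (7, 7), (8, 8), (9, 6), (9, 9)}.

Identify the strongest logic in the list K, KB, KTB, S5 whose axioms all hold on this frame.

Symmetric (axiom B): yes — every pair in S has its reverse in S.
Reflexive (axiom T): no — 2 is not related to itself.
Euclidean (axiom 5): yes — any two successors of a common world are S-related.
So F validates K, KB; KTB would additionally require S to be reflexive. The strongest is KB.

KB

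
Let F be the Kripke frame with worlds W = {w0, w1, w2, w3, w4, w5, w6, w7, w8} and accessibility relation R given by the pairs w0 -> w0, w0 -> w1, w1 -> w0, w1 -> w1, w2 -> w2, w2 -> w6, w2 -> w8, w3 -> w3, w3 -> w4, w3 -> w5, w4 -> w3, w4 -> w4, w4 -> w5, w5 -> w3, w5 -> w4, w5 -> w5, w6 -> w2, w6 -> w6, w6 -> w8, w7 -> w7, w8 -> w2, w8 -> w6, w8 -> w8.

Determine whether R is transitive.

Yes

Transitive: yes — every two-step R-path is closed by a direct edge.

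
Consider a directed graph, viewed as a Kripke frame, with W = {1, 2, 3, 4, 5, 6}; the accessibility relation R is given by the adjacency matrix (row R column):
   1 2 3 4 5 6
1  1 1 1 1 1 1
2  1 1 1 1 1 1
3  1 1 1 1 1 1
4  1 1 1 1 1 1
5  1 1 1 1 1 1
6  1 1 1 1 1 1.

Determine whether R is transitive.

Yes

Transitive: yes — every two-step R-path is closed by a direct edge.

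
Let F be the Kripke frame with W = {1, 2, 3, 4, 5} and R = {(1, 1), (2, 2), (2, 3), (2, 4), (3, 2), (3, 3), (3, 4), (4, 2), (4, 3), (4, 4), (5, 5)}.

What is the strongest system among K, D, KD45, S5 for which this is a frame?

S5

Serial (axiom D): yes — every world has a successor (e.g. 1 R 1).
Euclidean (axiom 5): yes — any two successors of a common world are R-related.
Transitive (axiom 4): yes — every two-step R-path is closed by a direct edge.
Reflexive (axiom T): yes — every world is R-related to itself.
So F validates K, D, KD45, S5. The strongest is S5.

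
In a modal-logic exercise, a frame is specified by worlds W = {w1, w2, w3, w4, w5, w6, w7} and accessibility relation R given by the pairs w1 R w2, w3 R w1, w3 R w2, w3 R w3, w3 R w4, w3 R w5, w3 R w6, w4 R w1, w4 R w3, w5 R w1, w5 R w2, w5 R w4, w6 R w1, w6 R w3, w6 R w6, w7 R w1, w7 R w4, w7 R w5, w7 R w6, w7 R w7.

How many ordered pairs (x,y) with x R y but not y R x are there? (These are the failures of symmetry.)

13

Enumerating: (w1,w2), (w3,w1), (w3,w2), (w3,w5), (w4,w1), (w5,w1), (w5,w2), (w5,w4), (w6,w1), (w7,w1), (w7,w4), (w7,w5), (w7,w6).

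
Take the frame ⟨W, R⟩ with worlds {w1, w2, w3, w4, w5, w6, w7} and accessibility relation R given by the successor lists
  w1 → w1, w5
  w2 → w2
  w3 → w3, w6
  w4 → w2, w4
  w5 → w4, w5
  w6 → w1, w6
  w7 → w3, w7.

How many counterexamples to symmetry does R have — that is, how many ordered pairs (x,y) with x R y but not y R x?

Enumerating: (w1,w5), (w3,w6), (w4,w2), (w5,w4), (w6,w1), (w7,w3).

6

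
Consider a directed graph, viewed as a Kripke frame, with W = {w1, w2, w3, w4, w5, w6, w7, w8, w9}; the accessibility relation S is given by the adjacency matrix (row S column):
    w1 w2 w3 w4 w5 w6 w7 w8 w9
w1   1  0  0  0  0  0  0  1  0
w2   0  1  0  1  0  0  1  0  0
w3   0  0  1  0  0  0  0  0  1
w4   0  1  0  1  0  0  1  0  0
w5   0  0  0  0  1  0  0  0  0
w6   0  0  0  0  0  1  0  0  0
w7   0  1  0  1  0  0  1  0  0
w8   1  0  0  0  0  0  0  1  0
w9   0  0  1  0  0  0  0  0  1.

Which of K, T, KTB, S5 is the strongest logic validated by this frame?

Reflexive (axiom T): yes — every world is S-related to itself.
Symmetric (axiom B): yes — every pair in S has its reverse in S.
Euclidean (axiom 5): yes — any two successors of a common world are S-related.
So F validates K, T, KTB, S5. The strongest is S5.

S5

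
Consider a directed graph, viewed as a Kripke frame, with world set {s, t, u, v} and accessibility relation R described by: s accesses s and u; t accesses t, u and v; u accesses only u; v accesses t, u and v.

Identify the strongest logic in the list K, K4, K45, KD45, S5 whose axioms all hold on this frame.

K4

Transitive (axiom 4): yes — every two-step R-path is closed by a direct edge.
Euclidean (axiom 5): no — t R u and t R v, but not u R v.
Serial (axiom D): yes — every world has a successor (e.g. s R s).
Reflexive (axiom T): yes — every world is R-related to itself.
So F validates K, K4; K45 would additionally require R to be Euclidean. The strongest is K4.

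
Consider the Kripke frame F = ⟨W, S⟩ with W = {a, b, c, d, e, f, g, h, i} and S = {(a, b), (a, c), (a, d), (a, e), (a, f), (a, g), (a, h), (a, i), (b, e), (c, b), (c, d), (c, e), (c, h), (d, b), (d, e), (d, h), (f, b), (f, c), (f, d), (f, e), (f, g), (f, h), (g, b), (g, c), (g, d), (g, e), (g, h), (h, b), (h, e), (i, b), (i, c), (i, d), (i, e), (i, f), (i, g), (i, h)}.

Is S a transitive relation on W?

Yes

Transitive: yes — every two-step S-path is closed by a direct edge.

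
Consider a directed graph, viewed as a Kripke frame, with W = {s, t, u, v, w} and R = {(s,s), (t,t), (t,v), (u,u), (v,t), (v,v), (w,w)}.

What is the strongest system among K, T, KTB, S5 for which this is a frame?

S5

Reflexive (axiom T): yes — every world is R-related to itself.
Symmetric (axiom B): yes — every pair in R has its reverse in R.
Euclidean (axiom 5): yes — any two successors of a common world are R-related.
So F validates K, T, KTB, S5. The strongest is S5.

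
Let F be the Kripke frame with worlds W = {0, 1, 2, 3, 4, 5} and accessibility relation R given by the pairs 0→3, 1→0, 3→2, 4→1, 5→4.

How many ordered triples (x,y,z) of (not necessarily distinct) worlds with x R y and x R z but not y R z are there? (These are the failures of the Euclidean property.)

Enumerating: (0,3,3), (1,0,0), (3,2,2), (4,1,1), (5,4,4).

5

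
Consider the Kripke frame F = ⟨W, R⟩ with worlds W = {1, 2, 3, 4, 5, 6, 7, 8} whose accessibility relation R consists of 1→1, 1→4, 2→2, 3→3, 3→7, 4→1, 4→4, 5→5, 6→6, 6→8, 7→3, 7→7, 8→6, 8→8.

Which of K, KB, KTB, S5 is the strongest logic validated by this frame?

Symmetric (axiom B): yes — every pair in R has its reverse in R.
Reflexive (axiom T): yes — every world is R-related to itself.
Euclidean (axiom 5): yes — any two successors of a common world are R-related.
So F validates K, KB, KTB, S5. The strongest is S5.

S5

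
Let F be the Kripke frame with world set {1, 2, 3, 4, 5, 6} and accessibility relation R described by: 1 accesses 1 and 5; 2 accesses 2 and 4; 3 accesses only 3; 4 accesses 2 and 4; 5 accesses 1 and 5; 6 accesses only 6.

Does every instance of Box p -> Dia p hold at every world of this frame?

Yes

The schema D characterises exactly the serial frames.
Serial: yes — every world has a successor (e.g. 1 R 1).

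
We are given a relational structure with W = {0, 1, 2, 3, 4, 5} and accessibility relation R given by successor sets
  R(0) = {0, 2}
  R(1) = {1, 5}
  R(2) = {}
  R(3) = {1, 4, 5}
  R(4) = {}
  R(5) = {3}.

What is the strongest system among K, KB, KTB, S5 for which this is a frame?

Symmetric (axiom B): no — 0 R 2 but not 2 R 0.
Reflexive (axiom T): no — 2 is not related to itself.
Euclidean (axiom 5): no — 3 R 1 and 3 R 4, but not 1 R 4.
So F validates K; KB would additionally require R to be symmetric. The strongest is K.

K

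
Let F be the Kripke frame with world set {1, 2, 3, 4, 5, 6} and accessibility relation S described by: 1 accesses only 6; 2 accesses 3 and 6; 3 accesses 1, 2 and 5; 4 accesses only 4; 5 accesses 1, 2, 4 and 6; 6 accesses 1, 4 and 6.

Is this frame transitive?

No

Transitive: no — 1 S 6 and 6 S 4, but not 1 S 4.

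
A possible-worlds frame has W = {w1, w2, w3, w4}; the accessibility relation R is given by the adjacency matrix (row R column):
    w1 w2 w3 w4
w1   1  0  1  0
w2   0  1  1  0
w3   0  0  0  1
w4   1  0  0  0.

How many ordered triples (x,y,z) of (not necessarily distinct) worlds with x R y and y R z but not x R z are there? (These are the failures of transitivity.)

Enumerating: (w1,w3,w4), (w2,w3,w4), (w3,w4,w1), (w4,w1,w3).

4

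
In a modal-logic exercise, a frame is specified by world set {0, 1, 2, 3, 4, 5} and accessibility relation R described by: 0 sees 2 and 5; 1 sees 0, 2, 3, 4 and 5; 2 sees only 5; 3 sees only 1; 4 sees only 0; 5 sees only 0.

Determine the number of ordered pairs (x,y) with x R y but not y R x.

Enumerating: (0,2), (1,0), (1,2), (1,4), (1,5), (2,5), (4,0).

7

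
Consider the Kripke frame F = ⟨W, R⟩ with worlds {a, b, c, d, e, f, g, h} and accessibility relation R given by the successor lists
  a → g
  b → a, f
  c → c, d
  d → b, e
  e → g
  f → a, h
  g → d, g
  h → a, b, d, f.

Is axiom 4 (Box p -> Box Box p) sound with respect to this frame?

The schema 4 characterises exactly the transitive frames.
Transitive: no — a R g and g R d, but not a R d.

No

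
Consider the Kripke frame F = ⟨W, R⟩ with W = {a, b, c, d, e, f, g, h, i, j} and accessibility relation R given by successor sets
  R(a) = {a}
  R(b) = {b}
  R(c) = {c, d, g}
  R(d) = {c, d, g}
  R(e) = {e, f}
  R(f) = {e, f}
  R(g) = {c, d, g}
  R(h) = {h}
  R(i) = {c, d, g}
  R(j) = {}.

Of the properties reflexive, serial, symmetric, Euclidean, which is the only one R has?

Euclidean

Reflexive: no — i is not related to itself.
Serial: no — j has no R-successor.
Symmetric: no — i R c but not c R i.
Euclidean: yes — any two successors of a common world are R-related.
Only Euclidean holds.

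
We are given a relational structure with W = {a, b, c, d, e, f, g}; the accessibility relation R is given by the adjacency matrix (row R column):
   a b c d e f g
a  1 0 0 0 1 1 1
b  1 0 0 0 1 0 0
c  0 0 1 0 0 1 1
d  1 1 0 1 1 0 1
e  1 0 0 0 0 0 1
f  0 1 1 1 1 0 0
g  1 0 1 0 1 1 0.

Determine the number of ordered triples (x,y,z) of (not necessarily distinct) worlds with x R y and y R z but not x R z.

Enumerating: (a,f,b), (a,f,c), (a,f,d), (a,g,c), (b,a,f), (b,a,g), (b,e,g), (c,f,b), (c,f,d), (c,f,e), (c,g,a), (c,g,e), … and 20 more.
Total: 32.

32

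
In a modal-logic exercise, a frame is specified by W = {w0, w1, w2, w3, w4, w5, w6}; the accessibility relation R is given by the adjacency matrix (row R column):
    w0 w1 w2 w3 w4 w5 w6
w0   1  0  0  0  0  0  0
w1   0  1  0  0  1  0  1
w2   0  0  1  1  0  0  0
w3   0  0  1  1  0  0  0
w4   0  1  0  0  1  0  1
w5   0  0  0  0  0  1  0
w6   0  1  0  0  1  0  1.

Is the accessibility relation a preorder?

Reflexive: yes — every world is R-related to itself.
Transitive: yes — every two-step R-path is closed by a direct edge.
So R is a preorder.

Yes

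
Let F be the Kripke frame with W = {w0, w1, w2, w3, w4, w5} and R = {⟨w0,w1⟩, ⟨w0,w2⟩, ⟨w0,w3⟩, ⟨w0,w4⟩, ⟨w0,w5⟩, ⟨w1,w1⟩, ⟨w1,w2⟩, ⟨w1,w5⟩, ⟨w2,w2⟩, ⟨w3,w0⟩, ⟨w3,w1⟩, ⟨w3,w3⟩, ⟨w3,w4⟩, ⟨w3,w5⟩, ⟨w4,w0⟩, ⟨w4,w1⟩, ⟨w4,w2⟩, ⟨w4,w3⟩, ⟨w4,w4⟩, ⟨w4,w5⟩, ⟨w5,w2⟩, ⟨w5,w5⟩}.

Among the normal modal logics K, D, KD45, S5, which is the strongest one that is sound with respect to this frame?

D

Serial (axiom D): yes — every world has a successor (e.g. w0 R w1).
Euclidean (axiom 5): no — w0 R w1 and w0 R w3, but not w1 R w3.
Transitive (axiom 4): no — w3 R w0 and w0 R w2, but not w3 R w2.
Reflexive (axiom T): no — w0 is not related to itself.
So F validates K, D; KD45 would additionally require R to be Euclidean and transitive. The strongest is D.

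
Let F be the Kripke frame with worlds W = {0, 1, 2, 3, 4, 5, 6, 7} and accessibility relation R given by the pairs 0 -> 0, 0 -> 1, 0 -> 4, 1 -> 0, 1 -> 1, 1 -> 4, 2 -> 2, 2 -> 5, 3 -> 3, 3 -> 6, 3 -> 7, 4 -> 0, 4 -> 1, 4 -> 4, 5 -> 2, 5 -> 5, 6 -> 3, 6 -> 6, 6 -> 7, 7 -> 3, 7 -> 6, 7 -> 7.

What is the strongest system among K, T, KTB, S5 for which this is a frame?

S5

Reflexive (axiom T): yes — every world is R-related to itself.
Symmetric (axiom B): yes — every pair in R has its reverse in R.
Euclidean (axiom 5): yes — any two successors of a common world are R-related.
So F validates K, T, KTB, S5. The strongest is S5.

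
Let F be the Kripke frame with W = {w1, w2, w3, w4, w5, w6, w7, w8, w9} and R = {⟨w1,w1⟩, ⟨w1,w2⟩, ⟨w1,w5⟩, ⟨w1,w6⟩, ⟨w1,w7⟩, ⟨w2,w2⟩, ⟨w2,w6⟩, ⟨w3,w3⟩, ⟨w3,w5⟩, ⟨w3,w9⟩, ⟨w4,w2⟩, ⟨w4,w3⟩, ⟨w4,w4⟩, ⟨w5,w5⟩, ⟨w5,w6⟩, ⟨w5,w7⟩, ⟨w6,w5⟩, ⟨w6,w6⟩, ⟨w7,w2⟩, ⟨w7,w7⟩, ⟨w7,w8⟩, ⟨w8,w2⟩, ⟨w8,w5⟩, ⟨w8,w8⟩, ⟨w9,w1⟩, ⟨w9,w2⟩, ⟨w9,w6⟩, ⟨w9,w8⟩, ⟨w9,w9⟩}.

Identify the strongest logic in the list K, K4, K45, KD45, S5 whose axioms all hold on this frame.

K

Transitive (axiom 4): no — w1 R w7 and w7 R w8, but not w1 R w8.
Euclidean (axiom 5): no — w1 R w2 and w1 R w5, but not w2 R w5.
Serial (axiom D): yes — every world has a successor (e.g. w1 R w1).
Reflexive (axiom T): yes — every world is R-related to itself.
So F validates K; K4 would additionally require R to be transitive. The strongest is K.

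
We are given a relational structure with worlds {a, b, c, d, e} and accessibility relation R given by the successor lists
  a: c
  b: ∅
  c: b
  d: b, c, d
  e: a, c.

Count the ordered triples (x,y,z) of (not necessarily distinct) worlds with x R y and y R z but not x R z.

Enumerating: (a,c,b), (e,c,b).

2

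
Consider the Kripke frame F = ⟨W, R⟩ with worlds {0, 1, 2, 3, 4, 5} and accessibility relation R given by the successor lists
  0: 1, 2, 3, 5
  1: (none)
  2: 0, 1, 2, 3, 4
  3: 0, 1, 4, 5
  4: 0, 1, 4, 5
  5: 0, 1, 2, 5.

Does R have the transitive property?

Transitive: no — 0 R 2 and 2 R 4, but not 0 R 4.

No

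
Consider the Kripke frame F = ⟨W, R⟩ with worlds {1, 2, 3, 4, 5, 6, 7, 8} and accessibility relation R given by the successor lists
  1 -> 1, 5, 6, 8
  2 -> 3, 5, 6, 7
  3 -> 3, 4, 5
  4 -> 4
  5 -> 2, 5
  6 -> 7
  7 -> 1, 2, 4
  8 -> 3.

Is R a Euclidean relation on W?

Euclidean: no — 1 R 5 and 1 R 6, but not 5 R 6.

No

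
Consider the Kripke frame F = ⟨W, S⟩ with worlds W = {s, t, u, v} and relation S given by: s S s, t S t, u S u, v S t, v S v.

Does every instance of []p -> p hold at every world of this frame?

Yes

The schema T characterises exactly the reflexive frames.
Reflexive: yes — every world is S-related to itself.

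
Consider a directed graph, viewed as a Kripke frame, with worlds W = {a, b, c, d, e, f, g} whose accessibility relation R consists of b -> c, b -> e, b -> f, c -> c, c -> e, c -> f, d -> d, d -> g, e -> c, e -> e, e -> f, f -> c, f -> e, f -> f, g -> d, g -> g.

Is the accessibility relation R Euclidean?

Yes

Euclidean: yes — any two successors of a common world are R-related.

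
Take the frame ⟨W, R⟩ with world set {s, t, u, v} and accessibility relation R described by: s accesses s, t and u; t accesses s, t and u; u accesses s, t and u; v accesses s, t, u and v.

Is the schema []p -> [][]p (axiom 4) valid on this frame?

Yes

By correspondence theory, 4 is valid on a frame iff R is transitive.
Transitive: yes — every two-step R-path is closed by a direct edge.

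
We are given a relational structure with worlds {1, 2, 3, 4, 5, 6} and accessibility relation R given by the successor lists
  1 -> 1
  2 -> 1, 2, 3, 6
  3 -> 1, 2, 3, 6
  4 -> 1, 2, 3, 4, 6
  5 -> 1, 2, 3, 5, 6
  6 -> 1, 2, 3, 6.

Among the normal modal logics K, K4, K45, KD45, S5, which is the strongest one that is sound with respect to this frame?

Transitive (axiom 4): yes — every two-step R-path is closed by a direct edge.
Euclidean (axiom 5): no — 2 R 1 and 2 R 3, but not 1 R 3.
Serial (axiom D): yes — every world has a successor (e.g. 1 R 1).
Reflexive (axiom T): yes — every world is R-related to itself.
So F validates K, K4; K45 would additionally require R to be Euclidean. The strongest is K4.

K4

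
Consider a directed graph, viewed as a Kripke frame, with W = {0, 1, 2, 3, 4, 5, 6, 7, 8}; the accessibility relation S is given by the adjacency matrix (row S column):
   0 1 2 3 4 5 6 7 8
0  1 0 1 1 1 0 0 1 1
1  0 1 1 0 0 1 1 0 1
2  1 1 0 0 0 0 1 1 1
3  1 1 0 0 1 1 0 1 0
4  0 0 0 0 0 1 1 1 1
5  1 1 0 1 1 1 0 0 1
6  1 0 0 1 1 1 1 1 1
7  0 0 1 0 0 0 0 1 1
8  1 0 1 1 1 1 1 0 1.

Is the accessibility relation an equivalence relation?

No

Reflexive: no — 2 is not related to itself.
Symmetric: no — 0 S 4 but not 4 S 0.
Transitive: no — 0 S 2 and 2 S 1, but not 0 S 1.
So S is not an equivalence relation.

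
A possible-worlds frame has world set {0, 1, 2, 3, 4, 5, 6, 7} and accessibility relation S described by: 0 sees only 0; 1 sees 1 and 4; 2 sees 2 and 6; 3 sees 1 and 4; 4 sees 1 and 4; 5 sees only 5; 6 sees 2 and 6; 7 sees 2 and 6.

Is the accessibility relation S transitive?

Yes

Transitive: yes — every two-step S-path is closed by a direct edge.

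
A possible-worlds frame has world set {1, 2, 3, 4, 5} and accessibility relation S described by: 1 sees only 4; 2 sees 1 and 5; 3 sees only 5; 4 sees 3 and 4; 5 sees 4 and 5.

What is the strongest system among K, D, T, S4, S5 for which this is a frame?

Serial (axiom D): yes — every world has a successor (e.g. 1 S 4).
Reflexive (axiom T): no — 1 is not related to itself.
Transitive (axiom 4): no — 1 S 4 and 4 S 3, but not 1 S 3.
Euclidean (axiom 5): no — 2 S 1 and 2 S 5, but not 1 S 5.
So F validates K, D; T would additionally require S to be reflexive. The strongest is D.

D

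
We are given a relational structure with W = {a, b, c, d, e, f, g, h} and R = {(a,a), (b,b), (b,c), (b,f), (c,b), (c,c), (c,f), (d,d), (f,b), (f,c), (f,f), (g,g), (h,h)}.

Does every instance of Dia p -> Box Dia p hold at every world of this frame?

Yes

Axiom 5 corresponds to the accessibility relation being Euclidean.
Euclidean: yes — any two successors of a common world are R-related.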